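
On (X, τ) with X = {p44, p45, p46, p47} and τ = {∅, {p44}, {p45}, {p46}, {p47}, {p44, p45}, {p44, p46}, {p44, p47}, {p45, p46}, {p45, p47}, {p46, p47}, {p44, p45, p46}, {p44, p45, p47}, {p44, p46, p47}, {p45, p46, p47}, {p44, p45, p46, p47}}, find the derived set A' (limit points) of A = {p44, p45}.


A' = ∅

For each x ∈ X, list the open sets U ∈ τ with x ∈ U, then check whether U ∩ (A ∖ {x}) ≠ ∅ for every such U.
  x = p44: open {p44} ∋ x has {p44} ∩ (A ∖ {p44}) = ∅, so x is NOT a limit point.
  x = p45: open {p45} ∋ x has {p45} ∩ (A ∖ {p45}) = ∅, so x is NOT a limit point.
  x = p46: open {p46} ∋ x has {p46} ∩ (A ∖ {p46}) = ∅, so x is NOT a limit point.
  x = p47: open {p47} ∋ x has {p47} ∩ (A ∖ {p47}) = ∅, so x is NOT a limit point.
Collecting: A' = ∅.


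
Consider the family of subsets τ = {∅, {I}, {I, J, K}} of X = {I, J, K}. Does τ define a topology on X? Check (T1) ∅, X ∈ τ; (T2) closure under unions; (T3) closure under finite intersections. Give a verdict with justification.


τ IS a topology on X.

Axiom (T1): ∅ ∈ τ? Yes; X ∈ τ? Yes.
Axiom (T2/T3): check pairwise unions and intersections of members of τ.
All pairwise intersections and unions checked — each lies in τ. Therefore τ satisfies (T1), (T2), (T3): it IS a topology on X.


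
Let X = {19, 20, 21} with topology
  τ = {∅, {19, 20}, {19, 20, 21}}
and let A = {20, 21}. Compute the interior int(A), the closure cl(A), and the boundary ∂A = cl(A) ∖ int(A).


int(A) = ∅, cl(A) = {19, 20, 21}, ∂A = {19, 20, 21}.

Closed sets in (X, τ) are complements of opens:
  closed(X, τ) = {∅, {21}, {19, 20, 21}}.
int(A) = ⋃ {U ∈ τ : U ⊆ A}. Opens contained in A: ∅.
Taking the union of these: int(A) = ∅.
cl(A) = ⋂ {C closed : A ⊆ C}. Closed sets containing A: {19, 20, 21}.
Intersecting these: cl(A) = {19, 20, 21}.
∂A = cl(A) ∖ int(A) = {19, 20, 21} ∖ ∅ = {19, 20, 21}.


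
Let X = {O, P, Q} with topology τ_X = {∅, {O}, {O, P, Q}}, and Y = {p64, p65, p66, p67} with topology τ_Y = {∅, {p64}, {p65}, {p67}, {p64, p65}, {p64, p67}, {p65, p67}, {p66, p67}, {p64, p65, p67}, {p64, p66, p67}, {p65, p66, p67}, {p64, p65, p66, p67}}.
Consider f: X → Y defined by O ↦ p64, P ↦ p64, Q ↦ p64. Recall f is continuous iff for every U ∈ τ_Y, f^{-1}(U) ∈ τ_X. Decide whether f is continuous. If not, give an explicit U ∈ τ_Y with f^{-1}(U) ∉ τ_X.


f IS continuous.

Compute f^{-1}(U) for each U ∈ τ_Y:
  U = ∅: f^{-1}(U) = ∅ ∈ τ_X ✓.
  U = {p64}: f^{-1}(U) = {O, P, Q} ∈ τ_X ✓.
  U = {p65}: f^{-1}(U) = ∅ ∈ τ_X ✓.
  U = {p67}: f^{-1}(U) = ∅ ∈ τ_X ✓.
  U = {p64, p65}: f^{-1}(U) = {O, P, Q} ∈ τ_X ✓.
  U = {p64, p67}: f^{-1}(U) = {O, P, Q} ∈ τ_X ✓.
  U = {p65, p67}: f^{-1}(U) = ∅ ∈ τ_X ✓.
  U = {p66, p67}: f^{-1}(U) = ∅ ∈ τ_X ✓.
  U = {p64, p65, p67}: f^{-1}(U) = {O, P, Q} ∈ τ_X ✓.
  U = {p64, p66, p67}: f^{-1}(U) = {O, P, Q} ∈ τ_X ✓.
  U = {p65, p66, p67}: f^{-1}(U) = ∅ ∈ τ_X ✓.
  U = {p64, p65, p66, p67}: f^{-1}(U) = {O, P, Q} ∈ τ_X ✓.
Every preimage lies in τ_X, so f IS continuous.


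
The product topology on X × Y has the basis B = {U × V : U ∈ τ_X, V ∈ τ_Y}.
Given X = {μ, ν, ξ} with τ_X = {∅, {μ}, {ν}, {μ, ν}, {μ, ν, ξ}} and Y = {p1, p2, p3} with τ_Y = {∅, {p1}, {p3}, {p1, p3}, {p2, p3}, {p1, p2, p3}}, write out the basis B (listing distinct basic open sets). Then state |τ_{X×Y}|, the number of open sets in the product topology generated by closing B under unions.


Basis B = {∅ × ∅, {μ} × {p1}, {μ} × {p3}, {ν} × {p1}, {ν} × {p3}, {μ} × {p1, p3}, {μ, ν} × {p1}, {μ} × {p2, p3}, {μ, ν} × {p3}, {ν} × {p1, p3}, {ν} × {p2, p3}, {μ} × {p1, p2, p3}, {μ, ν, ξ} × {p1}, {μ, ν, ξ} × {p3}, {ν} × {p1, p2, p3}, {μ, ν} × {p1, p3}, {μ, ν} × {p2, p3}, {μ, ν} × {p1, p2, p3}, {μ, ν, ξ} × {p1, p3}, {μ, ν, ξ} × {p2, p3}, {μ, ν, ξ} × {p1, p2, p3}}; |τ_{X×Y}| = 70.

Enumerate products U × V with U ∈ τ_X, V ∈ τ_Y (deduplicated):
  ∅ × ∅ = {} (∅)
  {μ} × {p1} = {(μ,p1)}
  {μ} × {p3} = {(μ,p3)}
  {ν} × {p1} = {(ν,p1)}
  {ν} × {p3} = {(ν,p3)}
  {μ} × {p1, p3} = {(μ,p1), (μ,p3)}
  {μ, ν} × {p1} = {(μ,p1), (ν,p1)}
  {μ} × {p2, p3} = {(μ,p2), (μ,p3)}
  {μ, ν} × {p3} = {(μ,p3), (ν,p3)}
  {ν} × {p1, p3} = {(ν,p1), (ν,p3)}
  {ν} × {p2, p3} = {(ν,p2), (ν,p3)}
  {μ} × {p1, p2, p3} = {(μ,p1), (μ,p2), (μ,p3)}
  {μ, ν, ξ} × {p1} = {(μ,p1), (ν,p1), (ξ,p1)}
  {μ, ν, ξ} × {p3} = {(μ,p3), (ν,p3), (ξ,p3)}
  {ν} × {p1, p2, p3} = {(ν,p1), (ν,p2), (ν,p3)}
  {μ, ν} × {p1, p3} = {(μ,p1), (μ,p3), (ν,p1), (ν,p3)}
  {μ, ν} × {p2, p3} = {(μ,p2), (μ,p3), (ν,p2), (ν,p3)}
  {μ, ν} × {p1, p2, p3} = {(μ,p1), (μ,p2), (μ,p3), (ν,p1), (ν,p2), (ν,p3)}
  {μ, ν, ξ} × {p1, p3} = {(μ,p1), (μ,p3), (ν,p1), (ν,p3), (ξ,p1), (ξ,p3)}
  {μ, ν, ξ} × {p2, p3} = {(μ,p2), (μ,p3), (ν,p2), (ν,p3), (ξ,p2), (ξ,p3)}
  {μ, ν, ξ} × {p1, p2, p3} = {(μ,p1), (μ,p2), (μ,p3), (ν,p1), (ν,p2), (ν,p3), (ξ,p1), (ξ,p2), (ξ,p3)}
These 21 distinct sets form the basis B.
Close under arbitrary unions to get τ_{X×Y}; counting gives |τ_{X×Y}| = 70.


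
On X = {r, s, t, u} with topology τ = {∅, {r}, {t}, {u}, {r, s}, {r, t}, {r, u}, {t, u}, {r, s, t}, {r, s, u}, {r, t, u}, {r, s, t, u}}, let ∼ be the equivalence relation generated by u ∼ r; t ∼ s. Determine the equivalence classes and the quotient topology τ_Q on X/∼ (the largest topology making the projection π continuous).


X/∼ = {[r=u], [s=t]}; |τ_Q| = 3.

Equivalence classes: [r=u], [s=t].
Quotient map π: X → X/∼ sends r ↦ [r=u], s ↦ [s=t], t ↦ [s=t], u ↦ [r=u].
For each subset V ⊆ X/∼, compute π^{-1}(V) ⊆ X and check whether π^{-1}(V) ∈ τ. V is open in τ_Q iff π^{-1}(V) ∈ τ.
  V = {}: π^{-1}(V) = ∅ ∈ τ ✓.
  V = {[r=u]}: π^{-1}(V) = {r, u} ∈ τ ✓.
  V = {[s=t]}: π^{-1}(V) = {s, t} ∉ τ ✗.
  V = {[r=u], [s=t]}: π^{-1}(V) = {r, s, t, u} ∈ τ ✓.
Open sets in the quotient: τ_Q = {{}, {[r=u]}, {[r=u], [s=t]}} (3 elements).


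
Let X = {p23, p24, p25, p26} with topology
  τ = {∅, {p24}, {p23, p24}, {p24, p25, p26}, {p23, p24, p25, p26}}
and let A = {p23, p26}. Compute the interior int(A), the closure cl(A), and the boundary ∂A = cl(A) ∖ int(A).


int(A) = ∅, cl(A) = {p23, p25, p26}, ∂A = {p23, p25, p26}.

Closed sets in (X, τ) are complements of opens:
  closed(X, τ) = {∅, {p23}, {p25, p26}, {p23, p25, p26}, {p23, p24, p25, p26}}.
int(A) = ⋃ {U ∈ τ : U ⊆ A}. Opens contained in A: ∅.
Taking the union of these: int(A) = ∅.
cl(A) = ⋂ {C closed : A ⊆ C}. Closed sets containing A: {p23, p25, p26}, {p23, p24, p25, p26}.
Intersecting these: cl(A) = {p23, p25, p26}.
∂A = cl(A) ∖ int(A) = {p23, p25, p26} ∖ ∅ = {p23, p25, p26}.


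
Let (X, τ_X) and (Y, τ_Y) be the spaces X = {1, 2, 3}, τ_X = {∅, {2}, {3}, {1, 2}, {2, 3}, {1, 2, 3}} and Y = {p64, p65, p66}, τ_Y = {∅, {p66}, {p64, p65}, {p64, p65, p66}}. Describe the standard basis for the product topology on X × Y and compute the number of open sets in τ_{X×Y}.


Basis B = {∅ × ∅, {2} × {p66}, {3} × {p66}, {1, 2} × {p66}, {2} × {p64, p65}, {2, 3} × {p66}, {3} × {p64, p65}, {1, 2, 3} × {p66}, {2} × {p64, p65, p66}, {3} × {p64, p65, p66}, {1, 2} × {p64, p65}, {2, 3} × {p64, p65}, {1, 2} × {p64, p65, p66}, {1, 2, 3} × {p64, p65}, {2, 3} × {p64, p65, p66}, {1, 2, 3} × {p64, p65, p66}}; |τ_{X×Y}| = 36.

Enumerate products U × V with U ∈ τ_X, V ∈ τ_Y (deduplicated):
  ∅ × ∅ = {} (∅)
  {2} × {p66} = {(2,p66)}
  {3} × {p66} = {(3,p66)}
  {1, 2} × {p66} = {(1,p66), (2,p66)}
  {2} × {p64, p65} = {(2,p64), (2,p65)}
  {2, 3} × {p66} = {(2,p66), (3,p66)}
  {3} × {p64, p65} = {(3,p64), (3,p65)}
  {1, 2, 3} × {p66} = {(1,p66), (2,p66), (3,p66)}
  {2} × {p64, p65, p66} = {(2,p64), (2,p65), (2,p66)}
  {3} × {p64, p65, p66} = {(3,p64), (3,p65), (3,p66)}
  {1, 2} × {p64, p65} = {(1,p64), (1,p65), (2,p64), (2,p65)}
  {2, 3} × {p64, p65} = {(2,p64), (2,p65), (3,p64), (3,p65)}
  {1, 2} × {p64, p65, p66} = {(1,p64), (1,p65), (1,p66), (2,p64), (2,p65), (2,p66)}
  {1, 2, 3} × {p64, p65} = {(1,p64), (1,p65), (2,p64), (2,p65), (3,p64), (3,p65)}
  {2, 3} × {p64, p65, p66} = {(2,p64), (2,p65), (2,p66), (3,p64), (3,p65), (3,p66)}
  {1, 2, 3} × {p64, p65, p66} = {(1,p64), (1,p65), (1,p66), (2,p64), (2,p65), (2,p66), (3,p64), (3,p65), (3,p66)}
These 16 distinct sets form the basis B.
Close under arbitrary unions to get τ_{X×Y}; counting gives |τ_{X×Y}| = 36.


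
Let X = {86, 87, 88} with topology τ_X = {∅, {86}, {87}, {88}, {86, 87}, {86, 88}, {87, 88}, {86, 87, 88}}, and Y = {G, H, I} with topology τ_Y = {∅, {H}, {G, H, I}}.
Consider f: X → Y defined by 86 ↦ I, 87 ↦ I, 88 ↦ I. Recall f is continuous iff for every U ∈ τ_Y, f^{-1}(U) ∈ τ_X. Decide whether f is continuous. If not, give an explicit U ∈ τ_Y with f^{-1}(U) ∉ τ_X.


f IS continuous.

Compute f^{-1}(U) for each U ∈ τ_Y:
  U = ∅: f^{-1}(U) = ∅ ∈ τ_X ✓.
  U = {H}: f^{-1}(U) = ∅ ∈ τ_X ✓.
  U = {G, H, I}: f^{-1}(U) = {86, 87, 88} ∈ τ_X ✓.
Every preimage lies in τ_X, so f IS continuous.


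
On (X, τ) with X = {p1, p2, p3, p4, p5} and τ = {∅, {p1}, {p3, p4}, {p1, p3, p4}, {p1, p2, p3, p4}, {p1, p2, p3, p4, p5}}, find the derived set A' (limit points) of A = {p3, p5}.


A' = {p2, p4, p5}

For each x ∈ X, list the open sets U ∈ τ with x ∈ U, then check whether U ∩ (A ∖ {x}) ≠ ∅ for every such U.
  x = p1: open {p1} ∋ x has {p1} ∩ (A ∖ {p1}) = ∅, so x is NOT a limit point.
  x = p2: opens ∋ x are {p1, p2, p3, p4}, {p1, p2, p3, p4, p5}; each meets A ∖ {p2}, so x IS a limit point.
  x = p3: open {p3, p4} ∋ x has {p3, p4} ∩ (A ∖ {p3}) = ∅, so x is NOT a limit point.
  x = p4: opens ∋ x are {p3, p4}, {p1, p3, p4}, {p1, p2, p3, p4}, {p1, p2, p3, p4, p5}; each meets A ∖ {p4}, so x IS a limit point.
  x = p5: opens ∋ x are {p1, p2, p3, p4, p5}; each meets A ∖ {p5}, so x IS a limit point.
Collecting: A' = {p2, p4, p5}.


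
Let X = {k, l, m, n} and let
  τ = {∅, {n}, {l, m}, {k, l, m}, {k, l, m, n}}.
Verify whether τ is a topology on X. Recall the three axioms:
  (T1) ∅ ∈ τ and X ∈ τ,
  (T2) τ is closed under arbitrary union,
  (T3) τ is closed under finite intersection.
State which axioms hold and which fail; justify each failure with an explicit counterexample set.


τ is NOT a topology on X.

Axiom (T1): ∅ ∈ τ? Yes; X ∈ τ? Yes.
Axiom (T2/T3): check pairwise unions and intersections of members of τ.
Counterexample for (T2): {n} ∪ {l, m} = {l, m, n} ∉ τ. Therefore τ is NOT a topology.


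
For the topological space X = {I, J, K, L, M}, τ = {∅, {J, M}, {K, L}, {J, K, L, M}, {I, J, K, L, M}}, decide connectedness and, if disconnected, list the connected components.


(X, τ) is connected.

Find clopen sets (U ∈ τ with X ∖ U ∈ τ):
  U = ∅, X ∖ U = {I, J, K, L, M} — both open, so U is clopen.
  U = {I, J, K, L, M}, X ∖ U = ∅ — both open, so U is clopen.
Only trivial clopens (∅ and X) exist, so (X, τ) is connected.
Compute connected components by grouping points that agree on all clopens:
  component: {I, J, K, L, M}


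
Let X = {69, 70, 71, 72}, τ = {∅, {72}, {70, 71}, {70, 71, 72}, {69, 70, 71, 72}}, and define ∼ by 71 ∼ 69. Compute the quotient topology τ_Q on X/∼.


X/∼ = {[69=71], [70], [72]}; |τ_Q| = 3.

Equivalence classes: [69=71], [70], [72].
Quotient map π: X → X/∼ sends 69 ↦ [69=71], 70 ↦ [70], 71 ↦ [69=71], 72 ↦ [72].
For each subset V ⊆ X/∼, compute π^{-1}(V) ⊆ X and check whether π^{-1}(V) ∈ τ. V is open in τ_Q iff π^{-1}(V) ∈ τ.
  V = {}: π^{-1}(V) = ∅ ∈ τ ✓.
  V = {[69=71]}: π^{-1}(V) = {69, 71} ∉ τ ✗.
  V = {[70]}: π^{-1}(V) = {70} ∉ τ ✗.
  V = {[69=71], [70]}: π^{-1}(V) = {69, 70, 71} ∉ τ ✗.
  V = {[72]}: π^{-1}(V) = {72} ∈ τ ✓.
  V = {[69=71], [72]}: π^{-1}(V) = {69, 71, 72} ∉ τ ✗.
  V = {[70], [72]}: π^{-1}(V) = {70, 72} ∉ τ ✗.
  V = {[69=71], [70], [72]}: π^{-1}(V) = {69, 70, 71, 72} ∈ τ ✓.
Open sets in the quotient: τ_Q = {{}, {[72]}, {[69=71], [70], [72]}} (3 elements).


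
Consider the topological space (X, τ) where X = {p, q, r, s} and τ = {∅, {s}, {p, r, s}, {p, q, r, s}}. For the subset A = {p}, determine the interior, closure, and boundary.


int(A) = ∅, cl(A) = {p, q, r}, ∂A = {p, q, r}.

Closed sets in (X, τ) are complements of opens:
  closed(X, τ) = {∅, {q}, {p, q, r}, {p, q, r, s}}.
int(A) = ⋃ {U ∈ τ : U ⊆ A}. Opens contained in A: ∅.
Taking the union of these: int(A) = ∅.
cl(A) = ⋂ {C closed : A ⊆ C}. Closed sets containing A: {p, q, r}, {p, q, r, s}.
Intersecting these: cl(A) = {p, q, r}.
∂A = cl(A) ∖ int(A) = {p, q, r} ∖ ∅ = {p, q, r}.


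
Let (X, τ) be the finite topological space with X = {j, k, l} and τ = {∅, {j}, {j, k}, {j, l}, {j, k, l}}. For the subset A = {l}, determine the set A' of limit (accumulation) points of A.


A' = ∅

For each x ∈ X, list the open sets U ∈ τ with x ∈ U, then check whether U ∩ (A ∖ {x}) ≠ ∅ for every such U.
  x = j: open {j} ∋ x has {j} ∩ (A ∖ {j}) = ∅, so x is NOT a limit point.
  x = k: open {j, k} ∋ x has {j, k} ∩ (A ∖ {k}) = ∅, so x is NOT a limit point.
  x = l: open {j, l} ∋ x has {j, l} ∩ (A ∖ {l}) = ∅, so x is NOT a limit point.
Collecting: A' = ∅.


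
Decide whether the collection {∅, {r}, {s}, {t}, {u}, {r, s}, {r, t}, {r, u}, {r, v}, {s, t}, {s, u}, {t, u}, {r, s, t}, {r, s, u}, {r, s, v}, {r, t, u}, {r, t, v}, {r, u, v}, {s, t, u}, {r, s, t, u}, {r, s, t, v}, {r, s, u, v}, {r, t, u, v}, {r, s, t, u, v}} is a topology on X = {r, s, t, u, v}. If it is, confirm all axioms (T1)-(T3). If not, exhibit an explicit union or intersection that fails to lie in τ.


τ IS a topology on X.

Axiom (T1): ∅ ∈ τ? Yes; X ∈ τ? Yes.
Axiom (T2/T3): check pairwise unions and intersections of members of τ.
All pairwise intersections and unions checked — each lies in τ. Therefore τ satisfies (T1), (T2), (T3): it IS a topology on X.


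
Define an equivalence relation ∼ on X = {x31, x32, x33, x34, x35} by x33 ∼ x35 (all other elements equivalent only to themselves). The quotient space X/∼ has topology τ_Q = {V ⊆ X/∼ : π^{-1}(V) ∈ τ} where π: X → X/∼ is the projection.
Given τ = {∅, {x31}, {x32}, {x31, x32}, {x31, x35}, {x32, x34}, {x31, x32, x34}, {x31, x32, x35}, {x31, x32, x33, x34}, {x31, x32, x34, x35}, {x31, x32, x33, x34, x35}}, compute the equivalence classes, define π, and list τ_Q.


X/∼ = {[x31], [x32], [x33=x35], [x34]}; |τ_Q| = 7.

Equivalence classes: [x31], [x32], [x33=x35], [x34].
Quotient map π: X → X/∼ sends x31 ↦ [x31], x32 ↦ [x32], x33 ↦ [x33=x35], x34 ↦ [x34], x35 ↦ [x33=x35].
For each subset V ⊆ X/∼, compute π^{-1}(V) ⊆ X and check whether π^{-1}(V) ∈ τ. V is open in τ_Q iff π^{-1}(V) ∈ τ.
  V = {}: π^{-1}(V) = ∅ ∈ τ ✓.
  V = {[x31]}: π^{-1}(V) = {x31} ∈ τ ✓.
  V = {[x32]}: π^{-1}(V) = {x32} ∈ τ ✓.
  V = {[x31], [x32]}: π^{-1}(V) = {x31, x32} ∈ τ ✓.
  V = {[x33=x35]}: π^{-1}(V) = {x33, x35} ∉ τ ✗.
  V = {[x31], [x33=x35]}: π^{-1}(V) = {x31, x33, x35} ∉ τ ✗.
  V = {[x32], [x33=x35]}: π^{-1}(V) = {x32, x33, x35} ∉ τ ✗.
  V = {[x31], [x32], [x33=x35]}: π^{-1}(V) = {x31, x32, x33, x35} ∉ τ ✗.
  V = {[x34]}: π^{-1}(V) = {x34} ∉ τ ✗.
  V = {[x31], [x34]}: π^{-1}(V) = {x31, x34} ∉ τ ✗.
  V = {[x32], [x34]}: π^{-1}(V) = {x32, x34} ∈ τ ✓.
  V = {[x31], [x32], [x34]}: π^{-1}(V) = {x31, x32, x34} ∈ τ ✓.
  V = {[x33=x35], [x34]}: π^{-1}(V) = {x33, x34, x35} ∉ τ ✗.
  V = {[x31], [x33=x35], [x34]}: π^{-1}(V) = {x31, x33, x34, x35} ∉ τ ✗.
  V = {[x32], [x33=x35], [x34]}: π^{-1}(V) = {x32, x33, x34, x35} ∉ τ ✗.
  V = {[x31], [x32], [x33=x35], [x34]}: π^{-1}(V) = {x31, x32, x33, x34, x35} ∈ τ ✓.
Open sets in the quotient: τ_Q = {{}, {[x31]}, {[x32]}, {[x31], [x32]}, {[x32], [x34]}, {[x31], [x32], [x34]}, {[x31], [x32], [x33=x35], [x34]}} (7 elements).


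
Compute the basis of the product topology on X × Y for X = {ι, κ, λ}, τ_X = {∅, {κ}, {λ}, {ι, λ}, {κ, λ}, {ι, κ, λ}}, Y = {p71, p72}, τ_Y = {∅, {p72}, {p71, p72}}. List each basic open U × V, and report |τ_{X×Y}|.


Basis B = {∅ × ∅, {κ} × {p72}, {λ} × {p72}, {ι, λ} × {p72}, {κ} × {p71, p72}, {κ, λ} × {p72}, {λ} × {p71, p72}, {ι, κ, λ} × {p72}, {ι, λ} × {p71, p72}, {κ, λ} × {p71, p72}, {ι, κ, λ} × {p71, p72}}; |τ_{X×Y}| = 18.

Enumerate products U × V with U ∈ τ_X, V ∈ τ_Y (deduplicated):
  ∅ × ∅ = {} (∅)
  {κ} × {p72} = {(κ,p72)}
  {λ} × {p72} = {(λ,p72)}
  {ι, λ} × {p72} = {(ι,p72), (λ,p72)}
  {κ} × {p71, p72} = {(κ,p71), (κ,p72)}
  {κ, λ} × {p72} = {(κ,p72), (λ,p72)}
  {λ} × {p71, p72} = {(λ,p71), (λ,p72)}
  {ι, κ, λ} × {p72} = {(ι,p72), (κ,p72), (λ,p72)}
  {ι, λ} × {p71, p72} = {(ι,p71), (ι,p72), (λ,p71), (λ,p72)}
  {κ, λ} × {p71, p72} = {(κ,p71), (κ,p72), (λ,p71), (λ,p72)}
  {ι, κ, λ} × {p71, p72} = {(ι,p71), (ι,p72), (κ,p71), (κ,p72), (λ,p71), (λ,p72)}
These 11 distinct sets form the basis B.
Close under arbitrary unions to get τ_{X×Y}; counting gives |τ_{X×Y}| = 18.


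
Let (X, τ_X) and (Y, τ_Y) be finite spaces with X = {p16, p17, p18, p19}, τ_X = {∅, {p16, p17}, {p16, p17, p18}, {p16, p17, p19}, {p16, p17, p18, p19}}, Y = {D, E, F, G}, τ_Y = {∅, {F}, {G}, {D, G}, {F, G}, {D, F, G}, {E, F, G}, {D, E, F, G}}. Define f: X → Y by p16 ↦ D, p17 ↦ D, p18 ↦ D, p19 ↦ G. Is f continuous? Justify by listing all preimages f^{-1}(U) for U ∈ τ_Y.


f is NOT continuous.

Compute f^{-1}(U) for each U ∈ τ_Y:
  U = ∅: f^{-1}(U) = ∅ ∈ τ_X ✓.
  U = {F}: f^{-1}(U) = ∅ ∈ τ_X ✓.
  U = {G}: f^{-1}(U) = {p19} ∉ τ_X ✗.
  U = {D, G}: f^{-1}(U) = {p16, p17, p18, p19} ∈ τ_X ✓.
  U = {F, G}: f^{-1}(U) = {p19} ∉ τ_X ✗.
  U = {D, F, G}: f^{-1}(U) = {p16, p17, p18, p19} ∈ τ_X ✓.
  U = {E, F, G}: f^{-1}(U) = {p19} ∉ τ_X ✗.
  U = {D, E, F, G}: f^{-1}(U) = {p16, p17, p18, p19} ∈ τ_X ✓.
Found U = {G} with f^{-1}(U) = {p19} not in τ_X. Therefore f is NOT continuous.


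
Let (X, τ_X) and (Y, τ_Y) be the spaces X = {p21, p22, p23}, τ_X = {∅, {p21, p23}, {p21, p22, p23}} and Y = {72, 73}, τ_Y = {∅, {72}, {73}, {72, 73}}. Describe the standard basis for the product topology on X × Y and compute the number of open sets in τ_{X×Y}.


Basis B = {∅ × ∅, {p21, p23} × {72}, {p21, p23} × {73}, {p21, p22, p23} × {72}, {p21, p22, p23} × {73}, {p21, p23} × {72, 73}, {p21, p22, p23} × {72, 73}}; |τ_{X×Y}| = 9.

Enumerate products U × V with U ∈ τ_X, V ∈ τ_Y (deduplicated):
  ∅ × ∅ = {} (∅)
  {p21, p23} × {72} = {(p21,72), (p23,72)}
  {p21, p23} × {73} = {(p21,73), (p23,73)}
  {p21, p22, p23} × {72} = {(p21,72), (p22,72), (p23,72)}
  {p21, p22, p23} × {73} = {(p21,73), (p22,73), (p23,73)}
  {p21, p23} × {72, 73} = {(p21,72), (p21,73), (p23,72), (p23,73)}
  {p21, p22, p23} × {72, 73} = {(p21,72), (p21,73), (p22,72), (p22,73), (p23,72), (p23,73)}
These 7 distinct sets form the basis B.
Close under arbitrary unions to get τ_{X×Y}; counting gives |τ_{X×Y}| = 9.


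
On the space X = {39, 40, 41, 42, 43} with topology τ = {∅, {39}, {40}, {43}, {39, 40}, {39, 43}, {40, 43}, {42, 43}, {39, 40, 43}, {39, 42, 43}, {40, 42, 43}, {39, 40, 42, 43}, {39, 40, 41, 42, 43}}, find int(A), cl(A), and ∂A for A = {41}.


int(A) = ∅, cl(A) = {41}, ∂A = {41}.

Closed sets in (X, τ) are complements of opens:
  closed(X, τ) = {∅, {41}, {39, 41}, {40, 41}, {41, 42}, {39, 40, 41}, {39, 41, 42}, {40, 41, 42}, {41, 42, 43}, {39, 40, 41, 42}, {39, 41, 42, 43}, {40, 41, 42, 43}, {39, 40, 41, 42, 43}}.
int(A) = ⋃ {U ∈ τ : U ⊆ A}. Opens contained in A: ∅.
Taking the union of these: int(A) = ∅.
cl(A) = ⋂ {C closed : A ⊆ C}. Closed sets containing A: {41}, {39, 41}, {40, 41}, {41, 42}, {39, 40, 41}, {39, 41, 42}, {40, 41, 42}, {41, 42, 43}, {39, 40, 41, 42}, {39, 41, 42, 43}, {40, 41, 42, 43}, {39, 40, 41, 42, 43}.
Intersecting these: cl(A) = {41}.
∂A = cl(A) ∖ int(A) = {41} ∖ ∅ = {41}.


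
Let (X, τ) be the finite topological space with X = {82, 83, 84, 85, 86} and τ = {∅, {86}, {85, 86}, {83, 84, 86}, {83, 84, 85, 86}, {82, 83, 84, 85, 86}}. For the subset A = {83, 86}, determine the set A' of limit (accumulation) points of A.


A' = {82, 83, 84, 85}

For each x ∈ X, list the open sets U ∈ τ with x ∈ U, then check whether U ∩ (A ∖ {x}) ≠ ∅ for every such U.
  x = 82: opens ∋ x are {82, 83, 84, 85, 86}; each meets A ∖ {82}, so x IS a limit point.
  x = 83: opens ∋ x are {83, 84, 86}, {83, 84, 85, 86}, {82, 83, 84, 85, 86}; each meets A ∖ {83}, so x IS a limit point.
  x = 84: opens ∋ x are {83, 84, 86}, {83, 84, 85, 86}, {82, 83, 84, 85, 86}; each meets A ∖ {84}, so x IS a limit point.
  x = 85: opens ∋ x are {85, 86}, {83, 84, 85, 86}, {82, 83, 84, 85, 86}; each meets A ∖ {85}, so x IS a limit point.
  x = 86: open {86} ∋ x has {86} ∩ (A ∖ {86}) = ∅, so x is NOT a limit point.
Collecting: A' = {82, 83, 84, 85}.


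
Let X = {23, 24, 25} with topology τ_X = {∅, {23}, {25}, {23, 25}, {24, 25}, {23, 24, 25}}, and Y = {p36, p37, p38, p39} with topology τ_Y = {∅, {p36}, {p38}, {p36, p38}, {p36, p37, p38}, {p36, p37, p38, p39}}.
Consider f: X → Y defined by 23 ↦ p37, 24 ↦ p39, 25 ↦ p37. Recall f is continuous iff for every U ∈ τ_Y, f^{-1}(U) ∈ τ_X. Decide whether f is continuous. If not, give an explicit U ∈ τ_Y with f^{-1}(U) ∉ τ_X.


f IS continuous.

Compute f^{-1}(U) for each U ∈ τ_Y:
  U = ∅: f^{-1}(U) = ∅ ∈ τ_X ✓.
  U = {p36}: f^{-1}(U) = ∅ ∈ τ_X ✓.
  U = {p38}: f^{-1}(U) = ∅ ∈ τ_X ✓.
  U = {p36, p38}: f^{-1}(U) = ∅ ∈ τ_X ✓.
  U = {p36, p37, p38}: f^{-1}(U) = {23, 25} ∈ τ_X ✓.
  U = {p36, p37, p38, p39}: f^{-1}(U) = {23, 24, 25} ∈ τ_X ✓.
Every preimage lies in τ_X, so f IS continuous.


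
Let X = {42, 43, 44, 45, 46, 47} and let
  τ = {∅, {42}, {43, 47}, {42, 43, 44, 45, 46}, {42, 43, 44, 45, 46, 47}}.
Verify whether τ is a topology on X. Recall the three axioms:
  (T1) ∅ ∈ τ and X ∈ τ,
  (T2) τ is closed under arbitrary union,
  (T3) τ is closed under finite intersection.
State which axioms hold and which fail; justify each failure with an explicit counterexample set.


τ is NOT a topology on X.

Axiom (T1): ∅ ∈ τ? Yes; X ∈ τ? Yes.
Axiom (T2/T3): check pairwise unions and intersections of members of τ.
Counterexample for (T2): {42} ∪ {43, 47} = {42, 43, 47} ∉ τ. Therefore τ is NOT a topology.


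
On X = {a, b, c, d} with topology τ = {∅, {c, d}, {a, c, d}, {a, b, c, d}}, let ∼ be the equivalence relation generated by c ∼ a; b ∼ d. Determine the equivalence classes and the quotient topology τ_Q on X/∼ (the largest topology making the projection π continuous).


X/∼ = {[a=c], [b=d]}; |τ_Q| = 2.

Equivalence classes: [a=c], [b=d].
Quotient map π: X → X/∼ sends a ↦ [a=c], b ↦ [b=d], c ↦ [a=c], d ↦ [b=d].
For each subset V ⊆ X/∼, compute π^{-1}(V) ⊆ X and check whether π^{-1}(V) ∈ τ. V is open in τ_Q iff π^{-1}(V) ∈ τ.
  V = {}: π^{-1}(V) = ∅ ∈ τ ✓.
  V = {[a=c]}: π^{-1}(V) = {a, c} ∉ τ ✗.
  V = {[b=d]}: π^{-1}(V) = {b, d} ∉ τ ✗.
  V = {[a=c], [b=d]}: π^{-1}(V) = {a, b, c, d} ∈ τ ✓.
Open sets in the quotient: τ_Q = {{}, {[a=c], [b=d]}} (2 elements).


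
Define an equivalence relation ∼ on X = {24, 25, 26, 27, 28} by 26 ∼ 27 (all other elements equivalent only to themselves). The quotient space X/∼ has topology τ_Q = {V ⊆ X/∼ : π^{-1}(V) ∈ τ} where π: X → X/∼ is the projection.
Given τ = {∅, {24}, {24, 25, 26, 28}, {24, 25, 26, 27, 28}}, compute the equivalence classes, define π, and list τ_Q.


X/∼ = {[24], [25], [26=27], [28]}; |τ_Q| = 3.

Equivalence classes: [24], [25], [26=27], [28].
Quotient map π: X → X/∼ sends 24 ↦ [24], 25 ↦ [25], 26 ↦ [26=27], 27 ↦ [26=27], 28 ↦ [28].
For each subset V ⊆ X/∼, compute π^{-1}(V) ⊆ X and check whether π^{-1}(V) ∈ τ. V is open in τ_Q iff π^{-1}(V) ∈ τ.
  V = {}: π^{-1}(V) = ∅ ∈ τ ✓.
  V = {[24]}: π^{-1}(V) = {24} ∈ τ ✓.
  V = {[25]}: π^{-1}(V) = {25} ∉ τ ✗.
  V = {[24], [25]}: π^{-1}(V) = {24, 25} ∉ τ ✗.
  V = {[26=27]}: π^{-1}(V) = {26, 27} ∉ τ ✗.
  V = {[24], [26=27]}: π^{-1}(V) = {24, 26, 27} ∉ τ ✗.
  V = {[25], [26=27]}: π^{-1}(V) = {25, 26, 27} ∉ τ ✗.
  V = {[24], [25], [26=27]}: π^{-1}(V) = {24, 25, 26, 27} ∉ τ ✗.
  V = {[28]}: π^{-1}(V) = {28} ∉ τ ✗.
  V = {[24], [28]}: π^{-1}(V) = {24, 28} ∉ τ ✗.
  V = {[25], [28]}: π^{-1}(V) = {25, 28} ∉ τ ✗.
  V = {[24], [25], [28]}: π^{-1}(V) = {24, 25, 28} ∉ τ ✗.
  V = {[26=27], [28]}: π^{-1}(V) = {26, 27, 28} ∉ τ ✗.
  V = {[24], [26=27], [28]}: π^{-1}(V) = {24, 26, 27, 28} ∉ τ ✗.
  V = {[25], [26=27], [28]}: π^{-1}(V) = {25, 26, 27, 28} ∉ τ ✗.
  V = {[24], [25], [26=27], [28]}: π^{-1}(V) = {24, 25, 26, 27, 28} ∈ τ ✓.
Open sets in the quotient: τ_Q = {{}, {[24]}, {[24], [25], [26=27], [28]}} (3 elements).


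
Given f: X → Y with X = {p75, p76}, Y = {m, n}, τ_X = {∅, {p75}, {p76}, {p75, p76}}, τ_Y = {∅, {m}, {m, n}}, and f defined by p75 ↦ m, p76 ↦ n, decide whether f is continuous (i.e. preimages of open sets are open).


f IS continuous.

Compute f^{-1}(U) for each U ∈ τ_Y:
  U = ∅: f^{-1}(U) = ∅ ∈ τ_X ✓.
  U = {m}: f^{-1}(U) = {p75} ∈ τ_X ✓.
  U = {m, n}: f^{-1}(U) = {p75, p76} ∈ τ_X ✓.
Every preimage lies in τ_X, so f IS continuous.


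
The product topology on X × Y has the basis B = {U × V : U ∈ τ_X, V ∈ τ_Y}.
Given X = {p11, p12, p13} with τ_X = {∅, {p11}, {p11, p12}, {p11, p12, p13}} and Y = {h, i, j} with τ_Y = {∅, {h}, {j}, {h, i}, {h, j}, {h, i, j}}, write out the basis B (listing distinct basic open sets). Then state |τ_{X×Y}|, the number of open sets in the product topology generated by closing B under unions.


Basis B = {∅ × ∅, {p11} × {h}, {p11} × {j}, {p11} × {h, i}, {p11} × {h, j}, {p11, p12} × {h}, {p11, p12} × {j}, {p11} × {h, i, j}, {p11, p12, p13} × {h}, {p11, p12, p13} × {j}, {p11, p12} × {h, i}, {p11, p12} × {h, j}, {p11, p12} × {h, i, j}, {p11, p12, p13} × {h, i}, {p11, p12, p13} × {h, j}, {p11, p12, p13} × {h, i, j}}; |τ_{X×Y}| = 40.

Enumerate products U × V with U ∈ τ_X, V ∈ τ_Y (deduplicated):
  ∅ × ∅ = {} (∅)
  {p11} × {h} = {(p11,h)}
  {p11} × {j} = {(p11,j)}
  {p11} × {h, i} = {(p11,h), (p11,i)}
  {p11} × {h, j} = {(p11,h), (p11,j)}
  {p11, p12} × {h} = {(p11,h), (p12,h)}
  {p11, p12} × {j} = {(p11,j), (p12,j)}
  {p11} × {h, i, j} = {(p11,h), (p11,i), (p11,j)}
  {p11, p12, p13} × {h} = {(p11,h), (p12,h), (p13,h)}
  {p11, p12, p13} × {j} = {(p11,j), (p12,j), (p13,j)}
  {p11, p12} × {h, i} = {(p11,h), (p11,i), (p12,h), (p12,i)}
  {p11, p12} × {h, j} = {(p11,h), (p11,j), (p12,h), (p12,j)}
  {p11, p12} × {h, i, j} = {(p11,h), (p11,i), (p11,j), (p12,h), (p12,i), (p12,j)}
  {p11, p12, p13} × {h, i} = {(p11,h), (p11,i), (p12,h), (p12,i), (p13,h), (p13,i)}
  {p11, p12, p13} × {h, j} = {(p11,h), (p11,j), (p12,h), (p12,j), (p13,h), (p13,j)}
  {p11, p12, p13} × {h, i, j} = {(p11,h), (p11,i), (p11,j), (p12,h), (p12,i), (p12,j), (p13,h), (p13,i), (p13,j)}
These 16 distinct sets form the basis B.
Close under arbitrary unions to get τ_{X×Y}; counting gives |τ_{X×Y}| = 40.


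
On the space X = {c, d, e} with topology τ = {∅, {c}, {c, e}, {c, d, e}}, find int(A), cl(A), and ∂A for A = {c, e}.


int(A) = {c, e}, cl(A) = {c, d, e}, ∂A = {d}.

Closed sets in (X, τ) are complements of opens:
  closed(X, τ) = {∅, {d}, {d, e}, {c, d, e}}.
int(A) = ⋃ {U ∈ τ : U ⊆ A}. Opens contained in A: ∅, {c}, {c, e}.
Taking the union of these: int(A) = {c, e}.
cl(A) = ⋂ {C closed : A ⊆ C}. Closed sets containing A: {c, d, e}.
Intersecting these: cl(A) = {c, d, e}.
∂A = cl(A) ∖ int(A) = {c, d, e} ∖ {c, e} = {d}.


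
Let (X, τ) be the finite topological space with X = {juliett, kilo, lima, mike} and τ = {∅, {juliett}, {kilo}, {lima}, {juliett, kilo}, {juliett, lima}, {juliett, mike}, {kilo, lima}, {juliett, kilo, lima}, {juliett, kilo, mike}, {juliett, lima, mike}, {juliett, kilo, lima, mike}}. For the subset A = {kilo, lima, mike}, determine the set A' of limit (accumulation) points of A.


A' = ∅

For each x ∈ X, list the open sets U ∈ τ with x ∈ U, then check whether U ∩ (A ∖ {x}) ≠ ∅ for every such U.
  x = juliett: open {juliett} ∋ x has {juliett} ∩ (A ∖ {juliett}) = ∅, so x is NOT a limit point.
  x = kilo: open {kilo} ∋ x has {kilo} ∩ (A ∖ {kilo}) = ∅, so x is NOT a limit point.
  x = lima: open {lima} ∋ x has {lima} ∩ (A ∖ {lima}) = ∅, so x is NOT a limit point.
  x = mike: open {juliett, mike} ∋ x has {juliett, mike} ∩ (A ∖ {mike}) = ∅, so x is NOT a limit point.
Collecting: A' = ∅.


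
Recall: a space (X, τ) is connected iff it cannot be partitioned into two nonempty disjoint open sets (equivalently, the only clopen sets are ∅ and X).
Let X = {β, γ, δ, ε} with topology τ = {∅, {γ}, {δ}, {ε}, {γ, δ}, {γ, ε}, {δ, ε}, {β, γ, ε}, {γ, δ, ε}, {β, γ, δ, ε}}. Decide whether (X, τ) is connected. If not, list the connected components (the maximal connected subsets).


(X, τ) is disconnected; components = [{δ}, {β, γ, ε}].

Find clopen sets (U ∈ τ with X ∖ U ∈ τ):
  U = ∅, X ∖ U = {β, γ, δ, ε} — both open, so U is clopen.
  U = {δ}, X ∖ U = {β, γ, ε} — both open, so U is clopen.
  U = {β, γ, ε}, X ∖ U = {δ} — both open, so U is clopen.
  U = {β, γ, δ, ε}, X ∖ U = ∅ — both open, so U is clopen.
Nontrivial clopen(s) exist: e.g. {β, γ, ε}. So (X, τ) is disconnected.
Compute connected components by grouping points that agree on all clopens:
  component: {δ}
  component: {β, γ, ε}


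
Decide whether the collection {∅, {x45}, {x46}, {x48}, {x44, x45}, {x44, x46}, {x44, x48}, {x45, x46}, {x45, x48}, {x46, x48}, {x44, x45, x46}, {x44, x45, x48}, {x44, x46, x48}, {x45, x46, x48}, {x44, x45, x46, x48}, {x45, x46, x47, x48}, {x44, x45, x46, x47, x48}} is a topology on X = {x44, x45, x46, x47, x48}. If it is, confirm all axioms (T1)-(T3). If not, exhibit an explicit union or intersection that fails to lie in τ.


τ is NOT a topology on X.

Axiom (T1): ∅ ∈ τ? Yes; X ∈ τ? Yes.
Axiom (T2/T3): check pairwise unions and intersections of members of τ.
Counterexample for (T3): {x44, x45} ∩ {x44, x46} = {x44} ∉ τ. Therefore τ is NOT a topology.


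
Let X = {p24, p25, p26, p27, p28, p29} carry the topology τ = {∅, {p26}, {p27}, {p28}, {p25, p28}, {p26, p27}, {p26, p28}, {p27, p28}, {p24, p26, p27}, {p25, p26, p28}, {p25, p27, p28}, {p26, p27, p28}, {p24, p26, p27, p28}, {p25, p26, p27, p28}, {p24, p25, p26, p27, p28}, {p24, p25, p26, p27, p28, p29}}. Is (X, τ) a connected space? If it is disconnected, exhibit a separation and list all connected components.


(X, τ) is connected.

Find clopen sets (U ∈ τ with X ∖ U ∈ τ):
  U = ∅, X ∖ U = {p24, p25, p26, p27, p28, p29} — both open, so U is clopen.
  U = {p24, p25, p26, p27, p28, p29}, X ∖ U = ∅ — both open, so U is clopen.
Only trivial clopens (∅ and X) exist, so (X, τ) is connected.
Compute connected components by grouping points that agree on all clopens:
  component: {p24, p25, p26, p27, p28, p29}


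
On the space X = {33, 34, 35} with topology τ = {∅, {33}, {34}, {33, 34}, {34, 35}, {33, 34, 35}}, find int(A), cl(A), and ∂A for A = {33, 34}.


int(A) = {33, 34}, cl(A) = {33, 34, 35}, ∂A = {35}.

Closed sets in (X, τ) are complements of opens:
  closed(X, τ) = {∅, {33}, {35}, {33, 35}, {34, 35}, {33, 34, 35}}.
int(A) = ⋃ {U ∈ τ : U ⊆ A}. Opens contained in A: ∅, {33}, {34}, {33, 34}.
Taking the union of these: int(A) = {33, 34}.
cl(A) = ⋂ {C closed : A ⊆ C}. Closed sets containing A: {33, 34, 35}.
Intersecting these: cl(A) = {33, 34, 35}.
∂A = cl(A) ∖ int(A) = {33, 34, 35} ∖ {33, 34} = {35}.


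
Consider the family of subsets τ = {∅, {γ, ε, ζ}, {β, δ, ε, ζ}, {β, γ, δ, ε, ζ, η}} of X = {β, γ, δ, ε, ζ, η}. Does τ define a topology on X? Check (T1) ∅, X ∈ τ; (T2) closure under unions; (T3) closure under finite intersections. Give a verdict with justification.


τ is NOT a topology on X.

Axiom (T1): ∅ ∈ τ? Yes; X ∈ τ? Yes.
Axiom (T2/T3): check pairwise unions and intersections of members of τ.
Counterexample for (T3): {γ, ε, ζ} ∩ {β, δ, ε, ζ} = {ε, ζ} ∉ τ. Therefore τ is NOT a topology.


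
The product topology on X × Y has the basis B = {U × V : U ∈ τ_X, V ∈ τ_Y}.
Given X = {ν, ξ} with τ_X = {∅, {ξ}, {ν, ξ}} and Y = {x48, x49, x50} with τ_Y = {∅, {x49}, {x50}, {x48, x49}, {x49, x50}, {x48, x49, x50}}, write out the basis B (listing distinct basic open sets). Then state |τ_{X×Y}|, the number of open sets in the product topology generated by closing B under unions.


Basis B = {∅ × ∅, {ξ} × {x49}, {ξ} × {x50}, {ν, ξ} × {x49}, {ν, ξ} × {x50}, {ξ} × {x48, x49}, {ξ} × {x49, x50}, {ξ} × {x48, x49, x50}, {ν, ξ} × {x48, x49}, {ν, ξ} × {x49, x50}, {ν, ξ} × {x48, x49, x50}}; |τ_{X×Y}| = 18.

Enumerate products U × V with U ∈ τ_X, V ∈ τ_Y (deduplicated):
  ∅ × ∅ = {} (∅)
  {ξ} × {x49} = {(ξ,x49)}
  {ξ} × {x50} = {(ξ,x50)}
  {ν, ξ} × {x49} = {(ν,x49), (ξ,x49)}
  {ν, ξ} × {x50} = {(ν,x50), (ξ,x50)}
  {ξ} × {x48, x49} = {(ξ,x48), (ξ,x49)}
  {ξ} × {x49, x50} = {(ξ,x49), (ξ,x50)}
  {ξ} × {x48, x49, x50} = {(ξ,x48), (ξ,x49), (ξ,x50)}
  {ν, ξ} × {x48, x49} = {(ν,x48), (ν,x49), (ξ,x48), (ξ,x49)}
  {ν, ξ} × {x49, x50} = {(ν,x49), (ν,x50), (ξ,x49), (ξ,x50)}
  {ν, ξ} × {x48, x49, x50} = {(ν,x48), (ν,x49), (ν,x50), (ξ,x48), (ξ,x49), (ξ,x50)}
These 11 distinct sets form the basis B.
Close under arbitrary unions to get τ_{X×Y}; counting gives |τ_{X×Y}| = 18.


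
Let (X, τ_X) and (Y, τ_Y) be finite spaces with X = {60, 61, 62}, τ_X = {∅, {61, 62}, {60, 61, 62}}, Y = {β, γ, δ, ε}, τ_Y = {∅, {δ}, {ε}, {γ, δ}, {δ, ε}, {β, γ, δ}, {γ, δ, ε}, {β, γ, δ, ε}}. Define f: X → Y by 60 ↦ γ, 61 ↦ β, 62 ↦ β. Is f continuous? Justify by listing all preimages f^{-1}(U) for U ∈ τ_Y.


f is NOT continuous.

Compute f^{-1}(U) for each U ∈ τ_Y:
  U = ∅: f^{-1}(U) = ∅ ∈ τ_X ✓.
  U = {δ}: f^{-1}(U) = ∅ ∈ τ_X ✓.
  U = {ε}: f^{-1}(U) = ∅ ∈ τ_X ✓.
  U = {γ, δ}: f^{-1}(U) = {60} ∉ τ_X ✗.
  U = {δ, ε}: f^{-1}(U) = ∅ ∈ τ_X ✓.
  U = {β, γ, δ}: f^{-1}(U) = {60, 61, 62} ∈ τ_X ✓.
  U = {γ, δ, ε}: f^{-1}(U) = {60} ∉ τ_X ✗.
  U = {β, γ, δ, ε}: f^{-1}(U) = {60, 61, 62} ∈ τ_X ✓.
Found U = {γ, δ} with f^{-1}(U) = {60} not in τ_X. Therefore f is NOT continuous.


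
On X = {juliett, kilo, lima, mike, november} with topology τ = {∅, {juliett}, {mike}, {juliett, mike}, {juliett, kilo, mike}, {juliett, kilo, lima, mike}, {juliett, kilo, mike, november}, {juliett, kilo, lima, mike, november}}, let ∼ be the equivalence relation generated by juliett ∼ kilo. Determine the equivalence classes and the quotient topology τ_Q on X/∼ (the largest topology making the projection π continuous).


X/∼ = {[juliett=kilo], [lima], [mike], [november]}; |τ_Q| = 6.

Equivalence classes: [juliett=kilo], [lima], [mike], [november].
Quotient map π: X → X/∼ sends juliett ↦ [juliett=kilo], kilo ↦ [juliett=kilo], lima ↦ [lima], mike ↦ [mike], november ↦ [november].
For each subset V ⊆ X/∼, compute π^{-1}(V) ⊆ X and check whether π^{-1}(V) ∈ τ. V is open in τ_Q iff π^{-1}(V) ∈ τ.
  V = {}: π^{-1}(V) = ∅ ∈ τ ✓.
  V = {[juliett=kilo]}: π^{-1}(V) = {juliett, kilo} ∉ τ ✗.
  V = {[lima]}: π^{-1}(V) = {lima} ∉ τ ✗.
  V = {[juliett=kilo], [lima]}: π^{-1}(V) = {juliett, kilo, lima} ∉ τ ✗.
  V = {[mike]}: π^{-1}(V) = {mike} ∈ τ ✓.
  V = {[juliett=kilo], [mike]}: π^{-1}(V) = {juliett, kilo, mike} ∈ τ ✓.
  V = {[lima], [mike]}: π^{-1}(V) = {lima, mike} ∉ τ ✗.
  V = {[juliett=kilo], [lima], [mike]}: π^{-1}(V) = {juliett, kilo, lima, mike} ∈ τ ✓.
  V = {[november]}: π^{-1}(V) = {november} ∉ τ ✗.
  V = {[juliett=kilo], [november]}: π^{-1}(V) = {juliett, kilo, november} ∉ τ ✗.
  V = {[lima], [november]}: π^{-1}(V) = {lima, november} ∉ τ ✗.
  V = {[juliett=kilo], [lima], [november]}: π^{-1}(V) = {juliett, kilo, lima, november} ∉ τ ✗.
  V = {[mike], [november]}: π^{-1}(V) = {mike, november} ∉ τ ✗.
  V = {[juliett=kilo], [mike], [november]}: π^{-1}(V) = {juliett, kilo, mike, november} ∈ τ ✓.
  V = {[lima], [mike], [november]}: π^{-1}(V) = {lima, mike, november} ∉ τ ✗.
  V = {[juliett=kilo], [lima], [mike], [november]}: π^{-1}(V) = {juliett, kilo, lima, mike, november} ∈ τ ✓.
Open sets in the quotient: τ_Q = {{}, {[mike]}, {[juliett=kilo], [mike]}, {[juliett=kilo], [lima], [mike]}, {[juliett=kilo], [mike], [november]}, {[juliett=kilo], [lima], [mike], [november]}} (6 elements).


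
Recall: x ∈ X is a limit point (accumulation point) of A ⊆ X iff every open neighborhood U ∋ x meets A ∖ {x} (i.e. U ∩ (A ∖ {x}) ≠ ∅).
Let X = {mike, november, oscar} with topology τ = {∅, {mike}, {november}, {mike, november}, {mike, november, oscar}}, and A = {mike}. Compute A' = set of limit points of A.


A' = {oscar}

For each x ∈ X, list the open sets U ∈ τ with x ∈ U, then check whether U ∩ (A ∖ {x}) ≠ ∅ for every such U.
  x = mike: open {mike} ∋ x has {mike} ∩ (A ∖ {mike}) = ∅, so x is NOT a limit point.
  x = november: open {november} ∋ x has {november} ∩ (A ∖ {november}) = ∅, so x is NOT a limit point.
  x = oscar: opens ∋ x are {mike, november, oscar}; each meets A ∖ {oscar}, so x IS a limit point.
Collecting: A' = {oscar}.


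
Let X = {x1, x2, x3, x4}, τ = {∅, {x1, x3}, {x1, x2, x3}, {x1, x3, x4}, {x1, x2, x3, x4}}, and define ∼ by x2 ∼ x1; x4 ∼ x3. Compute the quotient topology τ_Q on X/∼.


X/∼ = {[x1=x2], [x3=x4]}; |τ_Q| = 2.

Equivalence classes: [x1=x2], [x3=x4].
Quotient map π: X → X/∼ sends x1 ↦ [x1=x2], x2 ↦ [x1=x2], x3 ↦ [x3=x4], x4 ↦ [x3=x4].
For each subset V ⊆ X/∼, compute π^{-1}(V) ⊆ X and check whether π^{-1}(V) ∈ τ. V is open in τ_Q iff π^{-1}(V) ∈ τ.
  V = {}: π^{-1}(V) = ∅ ∈ τ ✓.
  V = {[x1=x2]}: π^{-1}(V) = {x1, x2} ∉ τ ✗.
  V = {[x3=x4]}: π^{-1}(V) = {x3, x4} ∉ τ ✗.
  V = {[x1=x2], [x3=x4]}: π^{-1}(V) = {x1, x2, x3, x4} ∈ τ ✓.
Open sets in the quotient: τ_Q = {{}, {[x1=x2], [x3=x4]}} (2 elements).


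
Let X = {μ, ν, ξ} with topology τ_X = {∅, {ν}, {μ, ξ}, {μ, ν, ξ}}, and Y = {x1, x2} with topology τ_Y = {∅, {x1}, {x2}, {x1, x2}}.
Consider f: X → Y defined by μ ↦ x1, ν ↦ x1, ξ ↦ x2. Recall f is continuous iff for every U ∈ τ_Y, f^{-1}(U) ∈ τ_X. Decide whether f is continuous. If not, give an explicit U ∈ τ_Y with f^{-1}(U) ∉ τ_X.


f is NOT continuous.

Compute f^{-1}(U) for each U ∈ τ_Y:
  U = ∅: f^{-1}(U) = ∅ ∈ τ_X ✓.
  U = {x1}: f^{-1}(U) = {μ, ν} ∉ τ_X ✗.
  U = {x2}: f^{-1}(U) = {ξ} ∉ τ_X ✗.
  U = {x1, x2}: f^{-1}(U) = {μ, ν, ξ} ∈ τ_X ✓.
Found U = {x1} with f^{-1}(U) = {μ, ν} not in τ_X. Therefore f is NOT continuous.


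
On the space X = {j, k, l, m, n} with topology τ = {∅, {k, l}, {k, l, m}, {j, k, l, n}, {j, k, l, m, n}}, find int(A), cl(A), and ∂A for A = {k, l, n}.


int(A) = {k, l}, cl(A) = {j, k, l, m, n}, ∂A = {j, m, n}.

Closed sets in (X, τ) are complements of opens:
  closed(X, τ) = {∅, {m}, {j, n}, {j, m, n}, {j, k, l, m, n}}.
int(A) = ⋃ {U ∈ τ : U ⊆ A}. Opens contained in A: ∅, {k, l}.
Taking the union of these: int(A) = {k, l}.
cl(A) = ⋂ {C closed : A ⊆ C}. Closed sets containing A: {j, k, l, m, n}.
Intersecting these: cl(A) = {j, k, l, m, n}.
∂A = cl(A) ∖ int(A) = {j, k, l, m, n} ∖ {k, l} = {j, m, n}.
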